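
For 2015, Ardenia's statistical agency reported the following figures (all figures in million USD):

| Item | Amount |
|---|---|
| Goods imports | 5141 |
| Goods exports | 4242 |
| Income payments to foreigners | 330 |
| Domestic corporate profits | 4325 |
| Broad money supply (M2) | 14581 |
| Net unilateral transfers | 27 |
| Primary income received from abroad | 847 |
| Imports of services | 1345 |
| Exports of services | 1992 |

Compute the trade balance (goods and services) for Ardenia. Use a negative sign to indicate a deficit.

-252

Goods balance = 4242 - 5141 = -899
Services balance = 1992 - 1345 = 647
Trade balance (goods + services) = -899 + 647 = -252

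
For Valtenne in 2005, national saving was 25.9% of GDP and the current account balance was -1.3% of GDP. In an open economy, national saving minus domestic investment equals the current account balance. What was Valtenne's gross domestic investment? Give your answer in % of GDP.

I = S - CA = 25.9 - (-1.3) = 27.2

27.2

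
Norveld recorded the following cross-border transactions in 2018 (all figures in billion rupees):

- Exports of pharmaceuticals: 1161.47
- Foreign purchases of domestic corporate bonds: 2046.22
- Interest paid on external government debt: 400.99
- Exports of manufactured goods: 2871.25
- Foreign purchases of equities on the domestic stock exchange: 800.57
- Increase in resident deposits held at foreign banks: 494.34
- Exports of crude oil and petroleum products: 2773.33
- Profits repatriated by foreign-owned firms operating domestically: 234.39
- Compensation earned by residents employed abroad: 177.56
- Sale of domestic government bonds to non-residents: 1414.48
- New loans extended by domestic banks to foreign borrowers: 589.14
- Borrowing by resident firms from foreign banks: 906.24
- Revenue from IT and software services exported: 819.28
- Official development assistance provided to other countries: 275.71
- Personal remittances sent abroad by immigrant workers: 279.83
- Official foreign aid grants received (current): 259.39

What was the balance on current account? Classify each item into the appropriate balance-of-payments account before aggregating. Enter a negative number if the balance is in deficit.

Goods: 2871.25 + 2773.33 + 1161.47 = 6806.05
Services: 819.28
Primary income: 177.56 - 234.39 - 400.99 = -457.82
Secondary income: -279.83 + 259.39 - 275.71 = -296.15
Current account = 6806.05 + 819.28 + (-457.82) + (-296.15) = 6871.36
(Excluded from the current account — financial account: foreign purchases of domestic corporate bonds 2046.22, foreign purchases of equities on the domestic stock exchange 800.57, increase in resident deposits held at foreign banks 494.34, sale of domestic government bonds to non-residents 1414.48, new loans extended by domestic banks to foreign borrowers 589.14, borrowing by resident firms from foreign banks 906.24.)

6871.36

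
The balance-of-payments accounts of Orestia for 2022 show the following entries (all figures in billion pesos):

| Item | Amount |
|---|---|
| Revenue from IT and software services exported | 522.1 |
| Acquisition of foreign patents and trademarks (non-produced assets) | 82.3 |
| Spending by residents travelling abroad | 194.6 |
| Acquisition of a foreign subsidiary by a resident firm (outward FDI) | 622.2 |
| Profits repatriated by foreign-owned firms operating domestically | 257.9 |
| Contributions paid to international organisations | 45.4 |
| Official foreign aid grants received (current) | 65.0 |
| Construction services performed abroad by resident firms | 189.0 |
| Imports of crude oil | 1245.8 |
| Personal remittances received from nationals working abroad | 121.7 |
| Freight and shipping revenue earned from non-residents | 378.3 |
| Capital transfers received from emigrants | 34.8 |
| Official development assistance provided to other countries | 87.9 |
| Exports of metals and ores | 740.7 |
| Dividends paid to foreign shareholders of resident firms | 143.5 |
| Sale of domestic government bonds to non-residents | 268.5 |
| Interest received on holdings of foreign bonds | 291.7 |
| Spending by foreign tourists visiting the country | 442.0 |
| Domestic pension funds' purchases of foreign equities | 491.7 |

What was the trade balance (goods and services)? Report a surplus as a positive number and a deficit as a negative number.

Goods: -1245.8 + 740.7 = -505.1
Services: 189.0 - 194.6 + 442.0 + 378.3 + 522.1 = 1336.8
Trade balance = -505.1 + 1336.8 = 831.7
(Excluded from the trade balance — capital account: acquisition of foreign patents and trademarks (non-produced assets) 82.3, capital transfers received from emigrants 34.8; financial account: acquisition of a foreign subsidiary by a resident firm (outward FDI) 622.2, sale of domestic government bonds to non-residents 268.5, domestic pension funds' purchases of foreign equities 491.7; primary income: profits repatriated by foreign-owned firms operating domestically 257.9, dividends paid to foreign shareholders of resident firms 143.5, interest received on holdings of foreign bonds 291.7; secondary income: contributions paid to international organisations 45.4, official foreign aid grants received (current) 65.0, personal remittances received from nationals working abroad 121.7, official development assistance provided to other countries 87.9.)

831.7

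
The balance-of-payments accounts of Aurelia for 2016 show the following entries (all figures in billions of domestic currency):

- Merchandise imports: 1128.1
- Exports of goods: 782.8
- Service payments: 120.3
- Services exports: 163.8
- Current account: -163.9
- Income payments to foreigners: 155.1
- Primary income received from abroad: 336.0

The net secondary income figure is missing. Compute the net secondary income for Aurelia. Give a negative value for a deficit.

-43.0

Current account = goods balance + services balance + net primary income + net secondary income
Sum of the known components = -120.9
Net secondary income = CA - (known components) = -163.9 - (-120.9) = -43.0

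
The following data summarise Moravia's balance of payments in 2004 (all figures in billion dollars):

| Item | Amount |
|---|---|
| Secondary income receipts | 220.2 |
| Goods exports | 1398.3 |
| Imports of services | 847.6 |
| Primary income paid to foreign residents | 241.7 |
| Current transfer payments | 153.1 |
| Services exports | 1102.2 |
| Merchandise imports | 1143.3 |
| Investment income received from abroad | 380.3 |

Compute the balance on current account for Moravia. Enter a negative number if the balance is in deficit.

Goods balance = 1398.3 - 1143.3 = 255.0
Services balance = 1102.2 - 847.6 = 254.6
Trade balance (goods + services) = 255.0 + 254.6 = 509.6
Net primary income = 380.3 - 241.7 = 138.6
Net secondary income = 220.2 - 153.1 = 67.1
Current account = 509.6 + 138.6 + 67.1 = 715.3

715.3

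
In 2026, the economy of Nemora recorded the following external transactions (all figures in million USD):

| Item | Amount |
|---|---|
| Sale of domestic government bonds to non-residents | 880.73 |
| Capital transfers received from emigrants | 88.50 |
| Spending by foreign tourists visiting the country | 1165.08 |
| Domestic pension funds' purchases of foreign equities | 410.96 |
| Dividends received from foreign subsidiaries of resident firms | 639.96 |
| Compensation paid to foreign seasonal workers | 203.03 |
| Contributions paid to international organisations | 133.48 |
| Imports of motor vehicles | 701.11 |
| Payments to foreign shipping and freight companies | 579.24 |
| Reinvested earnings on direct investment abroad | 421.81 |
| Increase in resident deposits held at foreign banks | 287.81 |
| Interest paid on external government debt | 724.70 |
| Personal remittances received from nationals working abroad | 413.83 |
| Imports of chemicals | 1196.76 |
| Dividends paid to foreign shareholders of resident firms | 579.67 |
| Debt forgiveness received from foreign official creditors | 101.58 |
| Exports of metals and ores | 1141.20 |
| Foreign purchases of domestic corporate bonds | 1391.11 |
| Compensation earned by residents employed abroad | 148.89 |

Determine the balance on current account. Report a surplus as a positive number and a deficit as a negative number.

-187.22

Goods: 1141.20 - 1196.76 - 701.11 = -756.67
Services: 1165.08 - 579.24 = 585.84
Primary income: -724.70 + 639.96 - 203.03 + 148.89 + 421.81 - 579.67 = -296.74
Secondary income: -133.48 + 413.83 = 280.35
Current account = (-756.67) + 585.84 + (-296.74) + 280.35 = -187.22
(Excluded from the current account — financial account: sale of domestic government bonds to non-residents 880.73, domestic pension funds' purchases of foreign equities 410.96, increase in resident deposits held at foreign banks 287.81, foreign purchases of domestic corporate bonds 1391.11; capital account: capital transfers received from emigrants 88.50, debt forgiveness received from foreign official creditors 101.58.)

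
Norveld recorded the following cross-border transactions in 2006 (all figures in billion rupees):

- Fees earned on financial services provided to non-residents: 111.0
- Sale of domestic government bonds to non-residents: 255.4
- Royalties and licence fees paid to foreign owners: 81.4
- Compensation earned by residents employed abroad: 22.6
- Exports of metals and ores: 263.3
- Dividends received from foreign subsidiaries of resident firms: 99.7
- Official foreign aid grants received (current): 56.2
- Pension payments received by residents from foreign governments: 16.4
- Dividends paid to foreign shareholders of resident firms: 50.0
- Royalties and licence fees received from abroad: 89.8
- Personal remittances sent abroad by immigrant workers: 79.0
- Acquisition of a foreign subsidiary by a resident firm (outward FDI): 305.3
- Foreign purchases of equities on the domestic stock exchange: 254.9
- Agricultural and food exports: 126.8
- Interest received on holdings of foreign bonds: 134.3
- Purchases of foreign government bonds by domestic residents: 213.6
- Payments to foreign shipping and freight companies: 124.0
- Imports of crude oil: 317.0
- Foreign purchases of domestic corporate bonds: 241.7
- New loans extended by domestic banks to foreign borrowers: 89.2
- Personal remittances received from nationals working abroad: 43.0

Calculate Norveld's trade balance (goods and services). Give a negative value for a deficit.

Goods: 263.3 + 126.8 - 317.0 = 73.1
Services: 111.0 + 89.8 - 124.0 - 81.4 = -4.6
Trade balance = 73.1 + (-4.6) = 68.5
(Excluded from the trade balance — financial account: sale of domestic government bonds to non-residents 255.4, acquisition of a foreign subsidiary by a resident firm (outward FDI) 305.3, foreign purchases of equities on the domestic stock exchange 254.9, purchases of foreign government bonds by domestic residents 213.6, foreign purchases of domestic corporate bonds 241.7, new loans extended by domestic banks to foreign borrowers 89.2; primary income: compensation earned by residents employed abroad 22.6, dividends received from foreign subsidiaries of resident firms 99.7, dividends paid to foreign shareholders of resident firms 50.0, interest received on holdings of foreign bonds 134.3; secondary income: official foreign aid grants received (current) 56.2, pension payments received by residents from foreign governments 16.4, personal remittances sent abroad by immigrant workers 79.0, personal remittances received from nationals working abroad 43.0.)

68.5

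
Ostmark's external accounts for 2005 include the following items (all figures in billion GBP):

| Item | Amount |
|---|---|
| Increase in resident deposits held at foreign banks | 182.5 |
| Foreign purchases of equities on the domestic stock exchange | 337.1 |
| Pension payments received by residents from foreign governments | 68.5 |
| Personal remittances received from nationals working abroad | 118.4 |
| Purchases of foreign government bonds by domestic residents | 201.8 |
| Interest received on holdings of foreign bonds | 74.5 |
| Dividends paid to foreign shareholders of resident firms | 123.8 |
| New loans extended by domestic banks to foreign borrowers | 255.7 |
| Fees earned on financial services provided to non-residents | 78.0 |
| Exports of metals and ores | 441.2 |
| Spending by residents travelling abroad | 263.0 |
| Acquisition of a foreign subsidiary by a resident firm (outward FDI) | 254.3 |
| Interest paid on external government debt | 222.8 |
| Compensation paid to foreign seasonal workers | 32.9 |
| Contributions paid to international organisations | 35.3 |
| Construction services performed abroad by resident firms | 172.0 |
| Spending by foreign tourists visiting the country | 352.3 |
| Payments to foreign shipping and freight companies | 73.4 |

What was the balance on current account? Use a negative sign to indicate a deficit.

Goods: 441.2
Services: 172.0 - 73.4 - 263.0 + 78.0 + 352.3 = 265.9
Primary income: -123.8 - 32.9 - 222.8 + 74.5 = -305.0
Secondary income: -35.3 + 118.4 + 68.5 = 151.6
Current account = 441.2 + 265.9 + (-305.0) + 151.6 = 553.7
(Excluded from the current account — financial account: increase in resident deposits held at foreign banks 182.5, foreign purchases of equities on the domestic stock exchange 337.1, purchases of foreign government bonds by domestic residents 201.8, new loans extended by domestic banks to foreign borrowers 255.7, acquisition of a foreign subsidiary by a resident firm (outward FDI) 254.3.)

553.7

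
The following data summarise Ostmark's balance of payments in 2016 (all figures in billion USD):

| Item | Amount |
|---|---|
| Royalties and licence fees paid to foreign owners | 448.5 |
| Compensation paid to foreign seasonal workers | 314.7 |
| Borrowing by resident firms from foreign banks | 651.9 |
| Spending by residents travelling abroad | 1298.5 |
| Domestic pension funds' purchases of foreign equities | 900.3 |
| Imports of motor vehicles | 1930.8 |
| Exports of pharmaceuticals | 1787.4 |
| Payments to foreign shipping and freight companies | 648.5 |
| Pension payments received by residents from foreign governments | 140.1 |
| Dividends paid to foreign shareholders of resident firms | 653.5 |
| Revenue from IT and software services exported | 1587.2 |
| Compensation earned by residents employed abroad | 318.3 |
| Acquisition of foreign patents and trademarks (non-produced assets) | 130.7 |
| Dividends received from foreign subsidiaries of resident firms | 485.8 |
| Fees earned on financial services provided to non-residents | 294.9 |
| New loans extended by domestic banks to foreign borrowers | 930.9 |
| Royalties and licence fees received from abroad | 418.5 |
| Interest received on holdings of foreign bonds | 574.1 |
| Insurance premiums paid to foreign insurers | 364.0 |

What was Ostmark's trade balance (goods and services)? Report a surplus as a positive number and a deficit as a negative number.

Goods: 1787.4 - 1930.8 = -143.4
Services: -648.5 - 364.0 + 418.5 - 448.5 + 294.9 - 1298.5 + 1587.2 = -458.9
Trade balance = -143.4 + (-458.9) = -602.3
(Excluded from the trade balance — primary income: compensation paid to foreign seasonal workers 314.7, dividends paid to foreign shareholders of resident firms 653.5, compensation earned by residents employed abroad 318.3, dividends received from foreign subsidiaries of resident firms 485.8, interest received on holdings of foreign bonds 574.1; financial account: borrowing by resident firms from foreign banks 651.9, domestic pension funds' purchases of foreign equities 900.3, new loans extended by domestic banks to foreign borrowers 930.9; secondary income: pension payments received by residents from foreign governments 140.1; capital account: acquisition of foreign patents and trademarks (non-produced assets) 130.7.)

-602.3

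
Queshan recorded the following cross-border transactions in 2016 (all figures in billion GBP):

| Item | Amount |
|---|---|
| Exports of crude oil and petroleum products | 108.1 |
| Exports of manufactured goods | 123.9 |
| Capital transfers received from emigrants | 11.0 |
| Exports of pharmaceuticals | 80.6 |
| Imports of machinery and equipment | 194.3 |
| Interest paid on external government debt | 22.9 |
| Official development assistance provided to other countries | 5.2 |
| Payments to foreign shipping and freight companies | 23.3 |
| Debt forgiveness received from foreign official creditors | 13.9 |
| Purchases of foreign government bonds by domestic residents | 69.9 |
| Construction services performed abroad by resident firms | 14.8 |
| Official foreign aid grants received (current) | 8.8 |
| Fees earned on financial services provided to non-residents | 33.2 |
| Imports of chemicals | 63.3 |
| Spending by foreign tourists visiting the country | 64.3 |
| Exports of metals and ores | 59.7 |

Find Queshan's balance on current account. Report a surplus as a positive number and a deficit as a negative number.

Goods: 123.9 + 108.1 - 63.3 + 59.7 - 194.3 + 80.6 = 114.7
Services: 33.2 + 14.8 - 23.3 + 64.3 = 89.0
Primary income: -22.9
Secondary income: -5.2 + 8.8 = 3.6
Current account = 114.7 + 89.0 + (-22.9) + 3.6 = 184.4
(Excluded from the current account — capital account: capital transfers received from emigrants 11.0, debt forgiveness received from foreign official creditors 13.9; financial account: purchases of foreign government bonds by domestic residents 69.9.)

184.4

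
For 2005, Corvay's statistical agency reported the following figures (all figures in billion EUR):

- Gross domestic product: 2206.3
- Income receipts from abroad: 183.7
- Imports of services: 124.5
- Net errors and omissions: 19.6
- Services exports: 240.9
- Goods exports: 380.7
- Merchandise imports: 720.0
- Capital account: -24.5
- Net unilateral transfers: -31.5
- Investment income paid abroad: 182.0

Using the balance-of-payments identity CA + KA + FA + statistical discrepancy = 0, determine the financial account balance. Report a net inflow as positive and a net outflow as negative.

257.6

Goods balance = 380.7 - 720.0 = -339.3
Services balance = 240.9 - 124.5 = 116.4
Trade balance (goods + services) = -339.3 + 116.4 = -222.9
Net primary income = 183.7 - 182.0 = 1.7
Net secondary income = -31.5
Current account = -222.9 + 1.7 + (-31.5) = -252.7
Financial account = -(-252.7 + (-24.5) + 19.6) = 257.6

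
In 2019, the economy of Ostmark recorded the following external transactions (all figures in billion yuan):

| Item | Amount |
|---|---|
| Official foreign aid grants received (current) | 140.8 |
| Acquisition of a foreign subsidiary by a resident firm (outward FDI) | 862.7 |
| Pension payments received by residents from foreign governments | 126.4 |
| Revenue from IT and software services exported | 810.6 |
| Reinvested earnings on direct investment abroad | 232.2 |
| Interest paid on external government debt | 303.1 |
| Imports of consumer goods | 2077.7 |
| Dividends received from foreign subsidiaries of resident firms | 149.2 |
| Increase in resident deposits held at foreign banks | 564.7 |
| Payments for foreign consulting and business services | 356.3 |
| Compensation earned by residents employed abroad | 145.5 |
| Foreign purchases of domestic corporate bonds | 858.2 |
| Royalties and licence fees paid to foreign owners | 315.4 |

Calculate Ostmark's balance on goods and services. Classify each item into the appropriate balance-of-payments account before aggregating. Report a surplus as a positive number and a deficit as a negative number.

Goods: -2077.7
Services: 810.6 - 356.3 - 315.4 = 138.9
Trade balance = -2077.7 + 138.9 = -1938.8
(Excluded from the trade balance — secondary income: official foreign aid grants received (current) 140.8, pension payments received by residents from foreign governments 126.4; financial account: acquisition of a foreign subsidiary by a resident firm (outward FDI) 862.7, increase in resident deposits held at foreign banks 564.7, foreign purchases of domestic corporate bonds 858.2; primary income: reinvested earnings on direct investment abroad 232.2, interest paid on external government debt 303.1, dividends received from foreign subsidiaries of resident firms 149.2, compensation earned by residents employed abroad 145.5.)

-1938.8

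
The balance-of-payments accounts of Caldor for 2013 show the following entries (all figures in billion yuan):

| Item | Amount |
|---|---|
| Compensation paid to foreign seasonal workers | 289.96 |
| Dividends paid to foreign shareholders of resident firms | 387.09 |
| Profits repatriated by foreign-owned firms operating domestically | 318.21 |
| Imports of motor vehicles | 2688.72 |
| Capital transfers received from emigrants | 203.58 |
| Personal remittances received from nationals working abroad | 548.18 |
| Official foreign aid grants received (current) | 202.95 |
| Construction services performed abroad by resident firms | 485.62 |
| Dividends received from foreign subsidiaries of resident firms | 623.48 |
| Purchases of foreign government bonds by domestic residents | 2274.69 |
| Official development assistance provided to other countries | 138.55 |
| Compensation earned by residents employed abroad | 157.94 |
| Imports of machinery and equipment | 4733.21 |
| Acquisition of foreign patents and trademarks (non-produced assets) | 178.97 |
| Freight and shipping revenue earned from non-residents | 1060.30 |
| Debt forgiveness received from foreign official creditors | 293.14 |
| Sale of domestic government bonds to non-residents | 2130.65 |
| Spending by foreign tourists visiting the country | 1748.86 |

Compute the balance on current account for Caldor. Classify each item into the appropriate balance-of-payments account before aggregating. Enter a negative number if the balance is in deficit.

Goods: -4733.21 - 2688.72 = -7421.93
Services: 1748.86 + 485.62 + 1060.30 = 3294.78
Primary income: -318.21 + 157.94 - 289.96 + 623.48 - 387.09 = -213.84
Secondary income: -138.55 + 202.95 + 548.18 = 612.58
Current account = (-7421.93) + 3294.78 + (-213.84) + 612.58 = -3728.41
(Excluded from the current account — capital account: capital transfers received from emigrants 203.58, acquisition of foreign patents and trademarks (non-produced assets) 178.97, debt forgiveness received from foreign official creditors 293.14; financial account: purchases of foreign government bonds by domestic residents 2274.69, sale of domestic government bonds to non-residents 2130.65.)

-3728.41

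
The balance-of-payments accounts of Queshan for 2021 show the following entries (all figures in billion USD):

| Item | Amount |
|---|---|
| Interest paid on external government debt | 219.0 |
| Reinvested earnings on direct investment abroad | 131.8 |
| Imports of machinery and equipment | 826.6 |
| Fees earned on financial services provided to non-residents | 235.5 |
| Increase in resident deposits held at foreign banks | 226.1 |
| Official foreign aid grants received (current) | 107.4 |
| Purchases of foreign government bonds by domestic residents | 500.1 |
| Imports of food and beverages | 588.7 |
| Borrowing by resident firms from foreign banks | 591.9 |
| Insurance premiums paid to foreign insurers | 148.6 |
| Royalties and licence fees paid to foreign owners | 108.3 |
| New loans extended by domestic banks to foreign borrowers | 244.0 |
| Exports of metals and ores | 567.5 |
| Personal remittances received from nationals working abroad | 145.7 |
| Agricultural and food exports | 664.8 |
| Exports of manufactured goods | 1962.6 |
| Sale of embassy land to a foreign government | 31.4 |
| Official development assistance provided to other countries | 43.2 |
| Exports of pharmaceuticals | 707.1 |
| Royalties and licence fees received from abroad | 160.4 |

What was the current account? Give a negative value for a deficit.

2748.4

Goods: 664.8 - 826.6 + 567.5 + 707.1 + 1962.6 - 588.7 = 2486.7
Services: -148.6 - 108.3 + 235.5 + 160.4 = 139.0
Primary income: 131.8 - 219.0 = -87.2
Secondary income: 145.7 - 43.2 + 107.4 = 209.9
Current account = 2486.7 + 139.0 + (-87.2) + 209.9 = 2748.4
(Excluded from the current account — financial account: increase in resident deposits held at foreign banks 226.1, purchases of foreign government bonds by domestic residents 500.1, borrowing by resident firms from foreign banks 591.9, new loans extended by domestic banks to foreign borrowers 244.0; capital account: sale of embassy land to a foreign government 31.4.)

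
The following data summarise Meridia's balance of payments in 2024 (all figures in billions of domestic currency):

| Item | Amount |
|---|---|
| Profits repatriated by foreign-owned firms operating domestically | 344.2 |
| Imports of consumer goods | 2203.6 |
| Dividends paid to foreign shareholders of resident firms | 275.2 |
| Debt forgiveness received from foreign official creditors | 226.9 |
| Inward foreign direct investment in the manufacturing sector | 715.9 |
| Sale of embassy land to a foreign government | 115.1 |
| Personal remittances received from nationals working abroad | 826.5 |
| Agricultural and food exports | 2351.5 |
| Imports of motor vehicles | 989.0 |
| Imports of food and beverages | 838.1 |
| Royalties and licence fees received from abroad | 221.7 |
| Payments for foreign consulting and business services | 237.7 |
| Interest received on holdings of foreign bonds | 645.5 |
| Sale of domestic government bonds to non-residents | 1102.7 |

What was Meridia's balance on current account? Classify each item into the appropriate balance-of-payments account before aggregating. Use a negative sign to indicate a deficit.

-842.6

Goods: -838.1 + 2351.5 - 2203.6 - 989.0 = -1679.2
Services: -237.7 + 221.7 = -16.0
Primary income: -344.2 + 645.5 - 275.2 = 26.1
Secondary income: 826.5
Current account = (-1679.2) + (-16.0) + 26.1 + 826.5 = -842.6
(Excluded from the current account — capital account: debt forgiveness received from foreign official creditors 226.9, sale of embassy land to a foreign government 115.1; financial account: inward foreign direct investment in the manufacturing sector 715.9, sale of domestic government bonds to non-residents 1102.7.)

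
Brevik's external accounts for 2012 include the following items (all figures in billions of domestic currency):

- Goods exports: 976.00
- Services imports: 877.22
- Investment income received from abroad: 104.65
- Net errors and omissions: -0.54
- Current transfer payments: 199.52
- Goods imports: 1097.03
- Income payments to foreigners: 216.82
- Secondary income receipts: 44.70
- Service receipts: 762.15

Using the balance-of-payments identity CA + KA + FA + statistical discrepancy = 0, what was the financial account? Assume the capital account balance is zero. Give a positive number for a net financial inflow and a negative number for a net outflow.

Goods balance = 976.00 - 1097.03 = -121.03
Services balance = 762.15 - 877.22 = -115.07
Trade balance (goods + services) = -121.03 + (-115.07) = -236.10
Net primary income = 104.65 - 216.82 = -112.17
Net secondary income = 44.70 - 199.52 = -154.82
Current account = -236.10 + (-112.17) + (-154.82) = -503.09
Financial account = -(-503.09 + (-0.54)) = 503.63

503.63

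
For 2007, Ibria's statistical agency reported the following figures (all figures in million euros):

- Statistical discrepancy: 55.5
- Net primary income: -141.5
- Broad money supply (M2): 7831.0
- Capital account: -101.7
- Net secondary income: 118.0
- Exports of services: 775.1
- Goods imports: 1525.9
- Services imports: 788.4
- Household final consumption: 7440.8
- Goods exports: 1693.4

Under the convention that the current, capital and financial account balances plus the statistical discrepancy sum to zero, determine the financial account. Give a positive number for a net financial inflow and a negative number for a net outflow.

-84.5

Goods balance = 1693.4 - 1525.9 = 167.5
Services balance = 775.1 - 788.4 = -13.3
Trade balance (goods + services) = 167.5 + (-13.3) = 154.2
Net primary income = -141.5
Net secondary income = 118.0
Current account = 154.2 + (-141.5) + 118.0 = 130.7
Financial account = -(130.7 + (-101.7) + 55.5) = -84.5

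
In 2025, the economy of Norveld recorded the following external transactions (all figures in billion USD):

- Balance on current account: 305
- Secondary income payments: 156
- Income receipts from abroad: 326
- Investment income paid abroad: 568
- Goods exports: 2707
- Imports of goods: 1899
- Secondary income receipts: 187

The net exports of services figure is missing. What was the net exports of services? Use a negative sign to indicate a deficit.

-292

Current account = goods balance + services balance + net primary income + net secondary income
Sum of the known components = 597
Net exports of services = CA - (known components) = 305 - 597 = -292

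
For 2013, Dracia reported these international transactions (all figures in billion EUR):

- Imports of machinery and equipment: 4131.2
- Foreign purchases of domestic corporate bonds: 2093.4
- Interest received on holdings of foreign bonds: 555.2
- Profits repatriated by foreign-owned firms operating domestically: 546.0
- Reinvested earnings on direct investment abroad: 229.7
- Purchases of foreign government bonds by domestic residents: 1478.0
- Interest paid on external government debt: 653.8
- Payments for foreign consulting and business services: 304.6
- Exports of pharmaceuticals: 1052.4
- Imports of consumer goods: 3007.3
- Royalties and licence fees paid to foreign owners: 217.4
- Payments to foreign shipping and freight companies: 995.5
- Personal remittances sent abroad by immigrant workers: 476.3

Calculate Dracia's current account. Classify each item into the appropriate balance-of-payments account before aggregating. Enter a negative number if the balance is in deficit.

Goods: -4131.2 - 3007.3 + 1052.4 = -6086.1
Services: -304.6 - 995.5 - 217.4 = -1517.5
Primary income: 229.7 - 546.0 - 653.8 + 555.2 = -414.9
Secondary income: -476.3
Current account = (-6086.1) + (-1517.5) + (-414.9) + (-476.3) = -8494.8
(Excluded from the current account — financial account: foreign purchases of domestic corporate bonds 2093.4, purchases of foreign government bonds by domestic residents 1478.0.)

-8494.8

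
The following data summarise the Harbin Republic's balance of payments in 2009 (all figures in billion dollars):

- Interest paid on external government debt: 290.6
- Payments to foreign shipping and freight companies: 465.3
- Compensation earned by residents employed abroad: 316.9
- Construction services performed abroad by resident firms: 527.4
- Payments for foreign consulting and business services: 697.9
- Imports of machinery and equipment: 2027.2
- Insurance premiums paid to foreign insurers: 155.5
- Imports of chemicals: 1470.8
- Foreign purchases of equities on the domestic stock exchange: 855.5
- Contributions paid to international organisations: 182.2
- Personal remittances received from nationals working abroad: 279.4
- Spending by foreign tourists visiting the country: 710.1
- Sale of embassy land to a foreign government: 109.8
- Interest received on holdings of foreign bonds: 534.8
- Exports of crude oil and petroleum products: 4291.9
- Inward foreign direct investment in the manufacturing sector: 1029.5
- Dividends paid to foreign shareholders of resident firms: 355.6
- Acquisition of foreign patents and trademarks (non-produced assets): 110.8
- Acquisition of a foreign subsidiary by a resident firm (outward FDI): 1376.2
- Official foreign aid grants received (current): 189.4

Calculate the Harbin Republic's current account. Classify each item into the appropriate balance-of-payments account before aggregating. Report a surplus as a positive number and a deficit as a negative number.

1204.8

Goods: 4291.9 - 1470.8 - 2027.2 = 793.9
Services: -465.3 - 697.9 + 710.1 + 527.4 - 155.5 = -81.2
Primary income: -355.6 + 316.9 + 534.8 - 290.6 = 205.5
Secondary income: -182.2 + 189.4 + 279.4 = 286.6
Current account = 793.9 + (-81.2) + 205.5 + 286.6 = 1204.8
(Excluded from the current account — financial account: foreign purchases of equities on the domestic stock exchange 855.5, inward foreign direct investment in the manufacturing sector 1029.5, acquisition of a foreign subsidiary by a resident firm (outward FDI) 1376.2; capital account: sale of embassy land to a foreign government 109.8, acquisition of foreign patents and trademarks (non-produced assets) 110.8.)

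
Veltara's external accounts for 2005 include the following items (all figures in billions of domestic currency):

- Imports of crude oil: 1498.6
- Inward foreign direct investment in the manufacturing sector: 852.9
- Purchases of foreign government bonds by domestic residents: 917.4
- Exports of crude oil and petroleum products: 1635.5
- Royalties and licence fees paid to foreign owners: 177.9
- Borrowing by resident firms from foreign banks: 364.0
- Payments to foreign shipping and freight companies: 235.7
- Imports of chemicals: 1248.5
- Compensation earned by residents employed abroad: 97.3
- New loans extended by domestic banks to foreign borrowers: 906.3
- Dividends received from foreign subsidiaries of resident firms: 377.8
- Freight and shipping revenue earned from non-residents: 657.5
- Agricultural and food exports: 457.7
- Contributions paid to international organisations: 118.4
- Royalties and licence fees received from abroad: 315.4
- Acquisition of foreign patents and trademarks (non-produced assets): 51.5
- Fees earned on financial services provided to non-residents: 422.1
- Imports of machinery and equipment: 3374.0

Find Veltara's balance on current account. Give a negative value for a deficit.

-2689.8

Goods: -1498.6 - 1248.5 + 1635.5 + 457.7 - 3374.0 = -4027.9
Services: 315.4 + 657.5 + 422.1 - 235.7 - 177.9 = 981.4
Primary income: 377.8 + 97.3 = 475.1
Secondary income: -118.4
Current account = (-4027.9) + 981.4 + 475.1 + (-118.4) = -2689.8
(Excluded from the current account — financial account: inward foreign direct investment in the manufacturing sector 852.9, purchases of foreign government bonds by domestic residents 917.4, borrowing by resident firms from foreign banks 364.0, new loans extended by domestic banks to foreign borrowers 906.3; capital account: acquisition of foreign patents and trademarks (non-produced assets) 51.5.)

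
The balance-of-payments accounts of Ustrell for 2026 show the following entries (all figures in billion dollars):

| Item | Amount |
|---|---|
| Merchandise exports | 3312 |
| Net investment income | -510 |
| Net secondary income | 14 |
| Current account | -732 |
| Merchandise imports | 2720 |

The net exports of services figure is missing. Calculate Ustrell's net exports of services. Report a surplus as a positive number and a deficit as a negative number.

-828

Current account = goods balance + services balance + net primary income + net secondary income
Sum of the known components = 96
Net exports of services = CA - (known components) = -732 - 96 = -828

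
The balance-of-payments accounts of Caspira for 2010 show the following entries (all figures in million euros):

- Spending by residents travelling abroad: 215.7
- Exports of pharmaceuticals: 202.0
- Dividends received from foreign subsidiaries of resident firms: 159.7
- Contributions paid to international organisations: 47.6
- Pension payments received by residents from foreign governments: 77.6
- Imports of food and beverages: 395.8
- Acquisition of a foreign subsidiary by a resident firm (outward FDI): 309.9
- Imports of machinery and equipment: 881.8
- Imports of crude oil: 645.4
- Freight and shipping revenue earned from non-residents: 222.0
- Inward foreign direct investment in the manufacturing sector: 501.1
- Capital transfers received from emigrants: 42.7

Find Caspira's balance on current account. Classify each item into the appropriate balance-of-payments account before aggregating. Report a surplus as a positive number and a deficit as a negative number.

Goods: 202.0 - 395.8 - 645.4 - 881.8 = -1721.0
Services: 222.0 - 215.7 = 6.3
Primary income: 159.7
Secondary income: -47.6 + 77.6 = 30.0
Current account = (-1721.0) + 6.3 + 159.7 + 30.0 = -1525.0
(Excluded from the current account — financial account: acquisition of a foreign subsidiary by a resident firm (outward FDI) 309.9, inward foreign direct investment in the manufacturing sector 501.1; capital account: capital transfers received from emigrants 42.7.)

-1525.0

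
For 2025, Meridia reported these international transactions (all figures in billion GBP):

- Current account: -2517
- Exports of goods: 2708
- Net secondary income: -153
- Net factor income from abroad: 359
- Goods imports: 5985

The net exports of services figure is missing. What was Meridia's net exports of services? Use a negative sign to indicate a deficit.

554

Current account = goods balance + services balance + net primary income + net secondary income
Sum of the known components = -3071
Net exports of services = CA - (known components) = -2517 - (-3071) = 554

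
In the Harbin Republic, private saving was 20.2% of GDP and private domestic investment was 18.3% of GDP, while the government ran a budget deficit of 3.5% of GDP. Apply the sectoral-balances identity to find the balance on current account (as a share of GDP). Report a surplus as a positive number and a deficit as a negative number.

By the sectoral-balances identity, CA = (S_private - I) + (T - G).
Private balance = 20.2 - 18.3 = 1.9
Government balance (T - G) = -3.5
CA = 1.9 + (-3.5) = -1.6

-1.6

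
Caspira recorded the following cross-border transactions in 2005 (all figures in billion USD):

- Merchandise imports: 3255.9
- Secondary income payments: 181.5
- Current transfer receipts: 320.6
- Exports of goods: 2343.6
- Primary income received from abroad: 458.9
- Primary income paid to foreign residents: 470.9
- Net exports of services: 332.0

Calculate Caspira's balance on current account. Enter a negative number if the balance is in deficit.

-453.2

Goods balance = 2343.6 - 3255.9 = -912.3
Services balance = 332.0
Trade balance (goods + services) = -912.3 + 332.0 = -580.3
Net primary income = 458.9 - 470.9 = -12.0
Net secondary income = 320.6 - 181.5 = 139.1
Current account = -580.3 + (-12.0) + 139.1 = -453.2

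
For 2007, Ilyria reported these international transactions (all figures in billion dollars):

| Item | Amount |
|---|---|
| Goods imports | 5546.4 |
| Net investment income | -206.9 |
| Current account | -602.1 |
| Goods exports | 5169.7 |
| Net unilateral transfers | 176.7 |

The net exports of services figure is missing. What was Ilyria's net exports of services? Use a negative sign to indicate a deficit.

-195.2

Current account = goods balance + services balance + net primary income + net secondary income
Sum of the known components = -406.9
Net exports of services = CA - (known components) = -602.1 - (-406.9) = -195.2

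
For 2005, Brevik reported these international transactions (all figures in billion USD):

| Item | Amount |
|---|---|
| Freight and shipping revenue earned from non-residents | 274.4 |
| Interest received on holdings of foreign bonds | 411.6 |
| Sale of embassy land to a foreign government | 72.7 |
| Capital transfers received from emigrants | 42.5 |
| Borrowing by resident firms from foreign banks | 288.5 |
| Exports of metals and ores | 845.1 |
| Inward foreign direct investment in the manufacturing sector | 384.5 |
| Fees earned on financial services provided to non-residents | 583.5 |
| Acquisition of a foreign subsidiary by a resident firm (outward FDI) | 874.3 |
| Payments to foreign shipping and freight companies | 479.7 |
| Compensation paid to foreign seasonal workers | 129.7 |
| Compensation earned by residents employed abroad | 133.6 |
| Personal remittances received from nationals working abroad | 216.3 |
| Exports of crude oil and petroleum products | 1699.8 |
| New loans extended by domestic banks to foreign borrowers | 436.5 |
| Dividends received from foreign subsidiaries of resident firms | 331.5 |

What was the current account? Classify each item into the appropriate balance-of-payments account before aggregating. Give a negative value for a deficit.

3886.4

Goods: 1699.8 + 845.1 = 2544.9
Services: 274.4 + 583.5 - 479.7 = 378.2
Primary income: 411.6 + 331.5 + 133.6 - 129.7 = 747.0
Secondary income: 216.3
Current account = 2544.9 + 378.2 + 747.0 + 216.3 = 3886.4
(Excluded from the current account — capital account: sale of embassy land to a foreign government 72.7, capital transfers received from emigrants 42.5; financial account: borrowing by resident firms from foreign banks 288.5, inward foreign direct investment in the manufacturing sector 384.5, acquisition of a foreign subsidiary by a resident firm (outward FDI) 874.3, new loans extended by domestic banks to foreign borrowers 436.5.)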